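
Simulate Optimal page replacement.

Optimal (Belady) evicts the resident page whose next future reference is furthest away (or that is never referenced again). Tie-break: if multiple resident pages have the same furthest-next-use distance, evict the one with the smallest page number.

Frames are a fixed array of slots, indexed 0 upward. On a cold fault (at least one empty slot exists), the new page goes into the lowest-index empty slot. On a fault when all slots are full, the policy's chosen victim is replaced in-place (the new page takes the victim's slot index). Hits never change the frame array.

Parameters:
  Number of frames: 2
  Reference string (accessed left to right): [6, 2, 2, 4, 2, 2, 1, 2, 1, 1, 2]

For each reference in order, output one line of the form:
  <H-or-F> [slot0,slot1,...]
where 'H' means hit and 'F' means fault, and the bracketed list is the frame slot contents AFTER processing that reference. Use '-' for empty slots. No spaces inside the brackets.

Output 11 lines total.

F [6,-]
F [6,2]
H [6,2]
F [4,2]
H [4,2]
H [4,2]
F [1,2]
H [1,2]
H [1,2]
H [1,2]
H [1,2]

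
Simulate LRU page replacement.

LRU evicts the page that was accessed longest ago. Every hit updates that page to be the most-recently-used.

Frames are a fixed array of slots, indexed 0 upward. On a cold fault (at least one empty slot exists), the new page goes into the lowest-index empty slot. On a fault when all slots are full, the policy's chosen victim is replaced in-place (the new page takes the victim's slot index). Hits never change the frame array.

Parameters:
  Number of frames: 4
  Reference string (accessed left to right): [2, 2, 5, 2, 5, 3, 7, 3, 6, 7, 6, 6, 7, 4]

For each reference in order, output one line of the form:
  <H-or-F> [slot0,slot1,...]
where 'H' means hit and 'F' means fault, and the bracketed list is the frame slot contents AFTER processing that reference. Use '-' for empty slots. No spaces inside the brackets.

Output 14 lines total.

F [2,-,-,-]
H [2,-,-,-]
F [2,5,-,-]
H [2,5,-,-]
H [2,5,-,-]
F [2,5,3,-]
F [2,5,3,7]
H [2,5,3,7]
F [6,5,3,7]
H [6,5,3,7]
H [6,5,3,7]
H [6,5,3,7]
H [6,5,3,7]
F [6,4,3,7]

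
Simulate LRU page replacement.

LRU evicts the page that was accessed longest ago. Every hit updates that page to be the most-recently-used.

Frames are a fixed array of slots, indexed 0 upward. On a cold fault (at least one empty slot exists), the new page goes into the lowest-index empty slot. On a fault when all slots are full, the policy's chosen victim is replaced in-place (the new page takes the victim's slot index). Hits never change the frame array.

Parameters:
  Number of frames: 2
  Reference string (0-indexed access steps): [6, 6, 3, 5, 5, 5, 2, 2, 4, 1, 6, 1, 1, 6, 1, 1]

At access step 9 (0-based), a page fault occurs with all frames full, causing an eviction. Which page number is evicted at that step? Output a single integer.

Step 0: ref 6 -> FAULT, frames=[6,-]
Step 1: ref 6 -> HIT, frames=[6,-]
Step 2: ref 3 -> FAULT, frames=[6,3]
Step 3: ref 5 -> FAULT, evict 6, frames=[5,3]
Step 4: ref 5 -> HIT, frames=[5,3]
Step 5: ref 5 -> HIT, frames=[5,3]
Step 6: ref 2 -> FAULT, evict 3, frames=[5,2]
Step 7: ref 2 -> HIT, frames=[5,2]
Step 8: ref 4 -> FAULT, evict 5, frames=[4,2]
Step 9: ref 1 -> FAULT, evict 2, frames=[4,1]
At step 9: evicted page 2

Answer: 2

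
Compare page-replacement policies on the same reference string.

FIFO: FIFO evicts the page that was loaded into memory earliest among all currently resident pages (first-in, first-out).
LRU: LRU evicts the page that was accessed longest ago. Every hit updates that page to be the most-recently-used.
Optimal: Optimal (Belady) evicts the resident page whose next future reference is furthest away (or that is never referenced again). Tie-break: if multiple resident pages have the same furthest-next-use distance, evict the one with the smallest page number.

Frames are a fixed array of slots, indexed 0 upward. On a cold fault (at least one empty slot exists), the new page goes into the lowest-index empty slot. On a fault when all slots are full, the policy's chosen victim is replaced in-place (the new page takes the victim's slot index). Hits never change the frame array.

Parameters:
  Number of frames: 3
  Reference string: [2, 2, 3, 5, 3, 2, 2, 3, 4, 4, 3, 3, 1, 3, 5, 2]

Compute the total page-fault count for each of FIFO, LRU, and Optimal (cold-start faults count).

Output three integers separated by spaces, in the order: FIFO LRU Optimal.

Answer: 8 7 6

Derivation:
--- FIFO ---
  step 0: ref 2 -> FAULT, frames=[2,-,-] (faults so far: 1)
  step 1: ref 2 -> HIT, frames=[2,-,-] (faults so far: 1)
  step 2: ref 3 -> FAULT, frames=[2,3,-] (faults so far: 2)
  step 3: ref 5 -> FAULT, frames=[2,3,5] (faults so far: 3)
  step 4: ref 3 -> HIT, frames=[2,3,5] (faults so far: 3)
  step 5: ref 2 -> HIT, frames=[2,3,5] (faults so far: 3)
  step 6: ref 2 -> HIT, frames=[2,3,5] (faults so far: 3)
  step 7: ref 3 -> HIT, frames=[2,3,5] (faults so far: 3)
  step 8: ref 4 -> FAULT, evict 2, frames=[4,3,5] (faults so far: 4)
  step 9: ref 4 -> HIT, frames=[4,3,5] (faults so far: 4)
  step 10: ref 3 -> HIT, frames=[4,3,5] (faults so far: 4)
  step 11: ref 3 -> HIT, frames=[4,3,5] (faults so far: 4)
  step 12: ref 1 -> FAULT, evict 3, frames=[4,1,5] (faults so far: 5)
  step 13: ref 3 -> FAULT, evict 5, frames=[4,1,3] (faults so far: 6)
  step 14: ref 5 -> FAULT, evict 4, frames=[5,1,3] (faults so far: 7)
  step 15: ref 2 -> FAULT, evict 1, frames=[5,2,3] (faults so far: 8)
  FIFO total faults: 8
--- LRU ---
  step 0: ref 2 -> FAULT, frames=[2,-,-] (faults so far: 1)
  step 1: ref 2 -> HIT, frames=[2,-,-] (faults so far: 1)
  step 2: ref 3 -> FAULT, frames=[2,3,-] (faults so far: 2)
  step 3: ref 5 -> FAULT, frames=[2,3,5] (faults so far: 3)
  step 4: ref 3 -> HIT, frames=[2,3,5] (faults so far: 3)
  step 5: ref 2 -> HIT, frames=[2,3,5] (faults so far: 3)
  step 6: ref 2 -> HIT, frames=[2,3,5] (faults so far: 3)
  step 7: ref 3 -> HIT, frames=[2,3,5] (faults so far: 3)
  step 8: ref 4 -> FAULT, evict 5, frames=[2,3,4] (faults so far: 4)
  step 9: ref 4 -> HIT, frames=[2,3,4] (faults so far: 4)
  step 10: ref 3 -> HIT, frames=[2,3,4] (faults so far: 4)
  step 11: ref 3 -> HIT, frames=[2,3,4] (faults so far: 4)
  step 12: ref 1 -> FAULT, evict 2, frames=[1,3,4] (faults so far: 5)
  step 13: ref 3 -> HIT, frames=[1,3,4] (faults so far: 5)
  step 14: ref 5 -> FAULT, evict 4, frames=[1,3,5] (faults so far: 6)
  step 15: ref 2 -> FAULT, evict 1, frames=[2,3,5] (faults so far: 7)
  LRU total faults: 7
--- Optimal ---
  step 0: ref 2 -> FAULT, frames=[2,-,-] (faults so far: 1)
  step 1: ref 2 -> HIT, frames=[2,-,-] (faults so far: 1)
  step 2: ref 3 -> FAULT, frames=[2,3,-] (faults so far: 2)
  step 3: ref 5 -> FAULT, frames=[2,3,5] (faults so far: 3)
  step 4: ref 3 -> HIT, frames=[2,3,5] (faults so far: 3)
  step 5: ref 2 -> HIT, frames=[2,3,5] (faults so far: 3)
  step 6: ref 2 -> HIT, frames=[2,3,5] (faults so far: 3)
  step 7: ref 3 -> HIT, frames=[2,3,5] (faults so far: 3)
  step 8: ref 4 -> FAULT, evict 2, frames=[4,3,5] (faults so far: 4)
  step 9: ref 4 -> HIT, frames=[4,3,5] (faults so far: 4)
  step 10: ref 3 -> HIT, frames=[4,3,5] (faults so far: 4)
  step 11: ref 3 -> HIT, frames=[4,3,5] (faults so far: 4)
  step 12: ref 1 -> FAULT, evict 4, frames=[1,3,5] (faults so far: 5)
  step 13: ref 3 -> HIT, frames=[1,3,5] (faults so far: 5)
  step 14: ref 5 -> HIT, frames=[1,3,5] (faults so far: 5)
  step 15: ref 2 -> FAULT, evict 1, frames=[2,3,5] (faults so far: 6)
  Optimal total faults: 6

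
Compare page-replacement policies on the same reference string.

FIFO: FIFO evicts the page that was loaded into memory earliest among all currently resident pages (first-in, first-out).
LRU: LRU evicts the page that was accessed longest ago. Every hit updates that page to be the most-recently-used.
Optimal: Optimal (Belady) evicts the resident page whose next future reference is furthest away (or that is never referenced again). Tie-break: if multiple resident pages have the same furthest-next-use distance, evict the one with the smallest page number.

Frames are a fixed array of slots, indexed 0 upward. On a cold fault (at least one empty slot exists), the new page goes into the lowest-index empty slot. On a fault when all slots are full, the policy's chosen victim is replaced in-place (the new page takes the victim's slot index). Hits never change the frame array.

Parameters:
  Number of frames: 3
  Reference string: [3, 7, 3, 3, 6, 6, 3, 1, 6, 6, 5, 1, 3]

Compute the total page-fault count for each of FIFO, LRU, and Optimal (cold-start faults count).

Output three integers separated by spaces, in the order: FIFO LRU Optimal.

--- FIFO ---
  step 0: ref 3 -> FAULT, frames=[3,-,-] (faults so far: 1)
  step 1: ref 7 -> FAULT, frames=[3,7,-] (faults so far: 2)
  step 2: ref 3 -> HIT, frames=[3,7,-] (faults so far: 2)
  step 3: ref 3 -> HIT, frames=[3,7,-] (faults so far: 2)
  step 4: ref 6 -> FAULT, frames=[3,7,6] (faults so far: 3)
  step 5: ref 6 -> HIT, frames=[3,7,6] (faults so far: 3)
  step 6: ref 3 -> HIT, frames=[3,7,6] (faults so far: 3)
  step 7: ref 1 -> FAULT, evict 3, frames=[1,7,6] (faults so far: 4)
  step 8: ref 6 -> HIT, frames=[1,7,6] (faults so far: 4)
  step 9: ref 6 -> HIT, frames=[1,7,6] (faults so far: 4)
  step 10: ref 5 -> FAULT, evict 7, frames=[1,5,6] (faults so far: 5)
  step 11: ref 1 -> HIT, frames=[1,5,6] (faults so far: 5)
  step 12: ref 3 -> FAULT, evict 6, frames=[1,5,3] (faults so far: 6)
  FIFO total faults: 6
--- LRU ---
  step 0: ref 3 -> FAULT, frames=[3,-,-] (faults so far: 1)
  step 1: ref 7 -> FAULT, frames=[3,7,-] (faults so far: 2)
  step 2: ref 3 -> HIT, frames=[3,7,-] (faults so far: 2)
  step 3: ref 3 -> HIT, frames=[3,7,-] (faults so far: 2)
  step 4: ref 6 -> FAULT, frames=[3,7,6] (faults so far: 3)
  step 5: ref 6 -> HIT, frames=[3,7,6] (faults so far: 3)
  step 6: ref 3 -> HIT, frames=[3,7,6] (faults so far: 3)
  step 7: ref 1 -> FAULT, evict 7, frames=[3,1,6] (faults so far: 4)
  step 8: ref 6 -> HIT, frames=[3,1,6] (faults so far: 4)
  step 9: ref 6 -> HIT, frames=[3,1,6] (faults so far: 4)
  step 10: ref 5 -> FAULT, evict 3, frames=[5,1,6] (faults so far: 5)
  step 11: ref 1 -> HIT, frames=[5,1,6] (faults so far: 5)
  step 12: ref 3 -> FAULT, evict 6, frames=[5,1,3] (faults so far: 6)
  LRU total faults: 6
--- Optimal ---
  step 0: ref 3 -> FAULT, frames=[3,-,-] (faults so far: 1)
  step 1: ref 7 -> FAULT, frames=[3,7,-] (faults so far: 2)
  step 2: ref 3 -> HIT, frames=[3,7,-] (faults so far: 2)
  step 3: ref 3 -> HIT, frames=[3,7,-] (faults so far: 2)
  step 4: ref 6 -> FAULT, frames=[3,7,6] (faults so far: 3)
  step 5: ref 6 -> HIT, frames=[3,7,6] (faults so far: 3)
  step 6: ref 3 -> HIT, frames=[3,7,6] (faults so far: 3)
  step 7: ref 1 -> FAULT, evict 7, frames=[3,1,6] (faults so far: 4)
  step 8: ref 6 -> HIT, frames=[3,1,6] (faults so far: 4)
  step 9: ref 6 -> HIT, frames=[3,1,6] (faults so far: 4)
  step 10: ref 5 -> FAULT, evict 6, frames=[3,1,5] (faults so far: 5)
  step 11: ref 1 -> HIT, frames=[3,1,5] (faults so far: 5)
  step 12: ref 3 -> HIT, frames=[3,1,5] (faults so far: 5)
  Optimal total faults: 5

Answer: 6 6 5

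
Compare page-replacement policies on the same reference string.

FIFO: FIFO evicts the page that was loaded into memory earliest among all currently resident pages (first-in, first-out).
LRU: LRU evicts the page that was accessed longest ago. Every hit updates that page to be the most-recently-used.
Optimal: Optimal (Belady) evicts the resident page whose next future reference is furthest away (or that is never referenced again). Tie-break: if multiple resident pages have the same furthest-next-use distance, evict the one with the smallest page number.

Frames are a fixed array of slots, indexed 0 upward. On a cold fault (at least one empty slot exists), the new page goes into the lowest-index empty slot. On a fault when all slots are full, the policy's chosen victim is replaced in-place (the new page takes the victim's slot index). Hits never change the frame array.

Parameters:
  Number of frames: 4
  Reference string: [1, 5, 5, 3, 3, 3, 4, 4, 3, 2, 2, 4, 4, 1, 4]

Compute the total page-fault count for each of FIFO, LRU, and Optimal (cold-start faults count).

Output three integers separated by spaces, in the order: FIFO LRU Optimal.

--- FIFO ---
  step 0: ref 1 -> FAULT, frames=[1,-,-,-] (faults so far: 1)
  step 1: ref 5 -> FAULT, frames=[1,5,-,-] (faults so far: 2)
  step 2: ref 5 -> HIT, frames=[1,5,-,-] (faults so far: 2)
  step 3: ref 3 -> FAULT, frames=[1,5,3,-] (faults so far: 3)
  step 4: ref 3 -> HIT, frames=[1,5,3,-] (faults so far: 3)
  step 5: ref 3 -> HIT, frames=[1,5,3,-] (faults so far: 3)
  step 6: ref 4 -> FAULT, frames=[1,5,3,4] (faults so far: 4)
  step 7: ref 4 -> HIT, frames=[1,5,3,4] (faults so far: 4)
  step 8: ref 3 -> HIT, frames=[1,5,3,4] (faults so far: 4)
  step 9: ref 2 -> FAULT, evict 1, frames=[2,5,3,4] (faults so far: 5)
  step 10: ref 2 -> HIT, frames=[2,5,3,4] (faults so far: 5)
  step 11: ref 4 -> HIT, frames=[2,5,3,4] (faults so far: 5)
  step 12: ref 4 -> HIT, frames=[2,5,3,4] (faults so far: 5)
  step 13: ref 1 -> FAULT, evict 5, frames=[2,1,3,4] (faults so far: 6)
  step 14: ref 4 -> HIT, frames=[2,1,3,4] (faults so far: 6)
  FIFO total faults: 6
--- LRU ---
  step 0: ref 1 -> FAULT, frames=[1,-,-,-] (faults so far: 1)
  step 1: ref 5 -> FAULT, frames=[1,5,-,-] (faults so far: 2)
  step 2: ref 5 -> HIT, frames=[1,5,-,-] (faults so far: 2)
  step 3: ref 3 -> FAULT, frames=[1,5,3,-] (faults so far: 3)
  step 4: ref 3 -> HIT, frames=[1,5,3,-] (faults so far: 3)
  step 5: ref 3 -> HIT, frames=[1,5,3,-] (faults so far: 3)
  step 6: ref 4 -> FAULT, frames=[1,5,3,4] (faults so far: 4)
  step 7: ref 4 -> HIT, frames=[1,5,3,4] (faults so far: 4)
  step 8: ref 3 -> HIT, frames=[1,5,3,4] (faults so far: 4)
  step 9: ref 2 -> FAULT, evict 1, frames=[2,5,3,4] (faults so far: 5)
  step 10: ref 2 -> HIT, frames=[2,5,3,4] (faults so far: 5)
  step 11: ref 4 -> HIT, frames=[2,5,3,4] (faults so far: 5)
  step 12: ref 4 -> HIT, frames=[2,5,3,4] (faults so far: 5)
  step 13: ref 1 -> FAULT, evict 5, frames=[2,1,3,4] (faults so far: 6)
  step 14: ref 4 -> HIT, frames=[2,1,3,4] (faults so far: 6)
  LRU total faults: 6
--- Optimal ---
  step 0: ref 1 -> FAULT, frames=[1,-,-,-] (faults so far: 1)
  step 1: ref 5 -> FAULT, frames=[1,5,-,-] (faults so far: 2)
  step 2: ref 5 -> HIT, frames=[1,5,-,-] (faults so far: 2)
  step 3: ref 3 -> FAULT, frames=[1,5,3,-] (faults so far: 3)
  step 4: ref 3 -> HIT, frames=[1,5,3,-] (faults so far: 3)
  step 5: ref 3 -> HIT, frames=[1,5,3,-] (faults so far: 3)
  step 6: ref 4 -> FAULT, frames=[1,5,3,4] (faults so far: 4)
  step 7: ref 4 -> HIT, frames=[1,5,3,4] (faults so far: 4)
  step 8: ref 3 -> HIT, frames=[1,5,3,4] (faults so far: 4)
  step 9: ref 2 -> FAULT, evict 3, frames=[1,5,2,4] (faults so far: 5)
  step 10: ref 2 -> HIT, frames=[1,5,2,4] (faults so far: 5)
  step 11: ref 4 -> HIT, frames=[1,5,2,4] (faults so far: 5)
  step 12: ref 4 -> HIT, frames=[1,5,2,4] (faults so far: 5)
  step 13: ref 1 -> HIT, frames=[1,5,2,4] (faults so far: 5)
  step 14: ref 4 -> HIT, frames=[1,5,2,4] (faults so far: 5)
  Optimal total faults: 5

Answer: 6 6 5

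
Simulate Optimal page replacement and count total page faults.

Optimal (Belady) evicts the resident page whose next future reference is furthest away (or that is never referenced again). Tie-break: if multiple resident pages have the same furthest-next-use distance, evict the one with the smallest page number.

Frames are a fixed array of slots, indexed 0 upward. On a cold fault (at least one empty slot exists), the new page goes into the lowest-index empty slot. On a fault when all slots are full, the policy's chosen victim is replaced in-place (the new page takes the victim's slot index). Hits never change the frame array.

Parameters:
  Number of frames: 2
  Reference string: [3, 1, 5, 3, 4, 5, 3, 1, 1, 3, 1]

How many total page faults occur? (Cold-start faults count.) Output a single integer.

Answer: 6

Derivation:
Step 0: ref 3 → FAULT, frames=[3,-]
Step 1: ref 1 → FAULT, frames=[3,1]
Step 2: ref 5 → FAULT (evict 1), frames=[3,5]
Step 3: ref 3 → HIT, frames=[3,5]
Step 4: ref 4 → FAULT (evict 3), frames=[4,5]
Step 5: ref 5 → HIT, frames=[4,5]
Step 6: ref 3 → FAULT (evict 4), frames=[3,5]
Step 7: ref 1 → FAULT (evict 5), frames=[3,1]
Step 8: ref 1 → HIT, frames=[3,1]
Step 9: ref 3 → HIT, frames=[3,1]
Step 10: ref 1 → HIT, frames=[3,1]
Total faults: 6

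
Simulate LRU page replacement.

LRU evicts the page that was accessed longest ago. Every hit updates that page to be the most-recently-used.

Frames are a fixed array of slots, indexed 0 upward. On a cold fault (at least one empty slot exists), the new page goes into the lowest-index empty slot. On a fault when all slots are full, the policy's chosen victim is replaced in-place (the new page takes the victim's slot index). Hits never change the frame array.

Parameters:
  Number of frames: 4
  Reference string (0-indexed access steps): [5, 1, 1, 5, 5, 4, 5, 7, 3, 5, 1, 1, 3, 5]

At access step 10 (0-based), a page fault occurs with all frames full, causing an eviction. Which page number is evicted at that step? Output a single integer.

Answer: 4

Derivation:
Step 0: ref 5 -> FAULT, frames=[5,-,-,-]
Step 1: ref 1 -> FAULT, frames=[5,1,-,-]
Step 2: ref 1 -> HIT, frames=[5,1,-,-]
Step 3: ref 5 -> HIT, frames=[5,1,-,-]
Step 4: ref 5 -> HIT, frames=[5,1,-,-]
Step 5: ref 4 -> FAULT, frames=[5,1,4,-]
Step 6: ref 5 -> HIT, frames=[5,1,4,-]
Step 7: ref 7 -> FAULT, frames=[5,1,4,7]
Step 8: ref 3 -> FAULT, evict 1, frames=[5,3,4,7]
Step 9: ref 5 -> HIT, frames=[5,3,4,7]
Step 10: ref 1 -> FAULT, evict 4, frames=[5,3,1,7]
At step 10: evicted page 4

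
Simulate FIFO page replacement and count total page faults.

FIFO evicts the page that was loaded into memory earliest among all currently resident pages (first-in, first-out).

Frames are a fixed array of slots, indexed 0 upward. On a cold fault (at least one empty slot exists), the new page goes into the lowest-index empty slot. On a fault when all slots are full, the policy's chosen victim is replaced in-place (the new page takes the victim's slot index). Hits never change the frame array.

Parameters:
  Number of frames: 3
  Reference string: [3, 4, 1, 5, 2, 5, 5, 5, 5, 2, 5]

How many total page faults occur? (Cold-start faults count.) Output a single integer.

Step 0: ref 3 → FAULT, frames=[3,-,-]
Step 1: ref 4 → FAULT, frames=[3,4,-]
Step 2: ref 1 → FAULT, frames=[3,4,1]
Step 3: ref 5 → FAULT (evict 3), frames=[5,4,1]
Step 4: ref 2 → FAULT (evict 4), frames=[5,2,1]
Step 5: ref 5 → HIT, frames=[5,2,1]
Step 6: ref 5 → HIT, frames=[5,2,1]
Step 7: ref 5 → HIT, frames=[5,2,1]
Step 8: ref 5 → HIT, frames=[5,2,1]
Step 9: ref 2 → HIT, frames=[5,2,1]
Step 10: ref 5 → HIT, frames=[5,2,1]
Total faults: 5

Answer: 5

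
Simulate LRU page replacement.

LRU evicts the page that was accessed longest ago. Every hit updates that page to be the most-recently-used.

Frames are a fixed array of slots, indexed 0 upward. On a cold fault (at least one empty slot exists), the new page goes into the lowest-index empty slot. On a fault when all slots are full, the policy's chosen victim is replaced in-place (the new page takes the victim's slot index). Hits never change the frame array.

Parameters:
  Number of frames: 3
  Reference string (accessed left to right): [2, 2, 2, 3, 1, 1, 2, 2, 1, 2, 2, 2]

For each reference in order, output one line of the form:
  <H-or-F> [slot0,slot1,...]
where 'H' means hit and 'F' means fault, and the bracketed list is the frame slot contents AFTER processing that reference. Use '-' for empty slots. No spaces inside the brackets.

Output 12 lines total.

F [2,-,-]
H [2,-,-]
H [2,-,-]
F [2,3,-]
F [2,3,1]
H [2,3,1]
H [2,3,1]
H [2,3,1]
H [2,3,1]
H [2,3,1]
H [2,3,1]
H [2,3,1]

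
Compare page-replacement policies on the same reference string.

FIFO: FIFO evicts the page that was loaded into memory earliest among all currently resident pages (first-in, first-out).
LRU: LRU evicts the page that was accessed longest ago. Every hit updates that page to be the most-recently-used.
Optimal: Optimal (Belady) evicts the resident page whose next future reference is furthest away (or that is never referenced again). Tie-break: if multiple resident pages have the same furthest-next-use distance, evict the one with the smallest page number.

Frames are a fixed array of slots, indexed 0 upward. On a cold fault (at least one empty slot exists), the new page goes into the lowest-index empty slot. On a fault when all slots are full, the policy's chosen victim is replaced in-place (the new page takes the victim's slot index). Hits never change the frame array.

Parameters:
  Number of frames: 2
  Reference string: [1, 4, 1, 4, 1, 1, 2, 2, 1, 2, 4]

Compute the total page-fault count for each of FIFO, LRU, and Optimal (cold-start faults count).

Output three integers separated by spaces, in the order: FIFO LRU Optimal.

Answer: 5 4 4

Derivation:
--- FIFO ---
  step 0: ref 1 -> FAULT, frames=[1,-] (faults so far: 1)
  step 1: ref 4 -> FAULT, frames=[1,4] (faults so far: 2)
  step 2: ref 1 -> HIT, frames=[1,4] (faults so far: 2)
  step 3: ref 4 -> HIT, frames=[1,4] (faults so far: 2)
  step 4: ref 1 -> HIT, frames=[1,4] (faults so far: 2)
  step 5: ref 1 -> HIT, frames=[1,4] (faults so far: 2)
  step 6: ref 2 -> FAULT, evict 1, frames=[2,4] (faults so far: 3)
  step 7: ref 2 -> HIT, frames=[2,4] (faults so far: 3)
  step 8: ref 1 -> FAULT, evict 4, frames=[2,1] (faults so far: 4)
  step 9: ref 2 -> HIT, frames=[2,1] (faults so far: 4)
  step 10: ref 4 -> FAULT, evict 2, frames=[4,1] (faults so far: 5)
  FIFO total faults: 5
--- LRU ---
  step 0: ref 1 -> FAULT, frames=[1,-] (faults so far: 1)
  step 1: ref 4 -> FAULT, frames=[1,4] (faults so far: 2)
  step 2: ref 1 -> HIT, frames=[1,4] (faults so far: 2)
  step 3: ref 4 -> HIT, frames=[1,4] (faults so far: 2)
  step 4: ref 1 -> HIT, frames=[1,4] (faults so far: 2)
  step 5: ref 1 -> HIT, frames=[1,4] (faults so far: 2)
  step 6: ref 2 -> FAULT, evict 4, frames=[1,2] (faults so far: 3)
  step 7: ref 2 -> HIT, frames=[1,2] (faults so far: 3)
  step 8: ref 1 -> HIT, frames=[1,2] (faults so far: 3)
  step 9: ref 2 -> HIT, frames=[1,2] (faults so far: 3)
  step 10: ref 4 -> FAULT, evict 1, frames=[4,2] (faults so far: 4)
  LRU total faults: 4
--- Optimal ---
  step 0: ref 1 -> FAULT, frames=[1,-] (faults so far: 1)
  step 1: ref 4 -> FAULT, frames=[1,4] (faults so far: 2)
  step 2: ref 1 -> HIT, frames=[1,4] (faults so far: 2)
  step 3: ref 4 -> HIT, frames=[1,4] (faults so far: 2)
  step 4: ref 1 -> HIT, frames=[1,4] (faults so far: 2)
  step 5: ref 1 -> HIT, frames=[1,4] (faults so far: 2)
  step 6: ref 2 -> FAULT, evict 4, frames=[1,2] (faults so far: 3)
  step 7: ref 2 -> HIT, frames=[1,2] (faults so far: 3)
  step 8: ref 1 -> HIT, frames=[1,2] (faults so far: 3)
  step 9: ref 2 -> HIT, frames=[1,2] (faults so far: 3)
  step 10: ref 4 -> FAULT, evict 1, frames=[4,2] (faults so far: 4)
  Optimal total faults: 4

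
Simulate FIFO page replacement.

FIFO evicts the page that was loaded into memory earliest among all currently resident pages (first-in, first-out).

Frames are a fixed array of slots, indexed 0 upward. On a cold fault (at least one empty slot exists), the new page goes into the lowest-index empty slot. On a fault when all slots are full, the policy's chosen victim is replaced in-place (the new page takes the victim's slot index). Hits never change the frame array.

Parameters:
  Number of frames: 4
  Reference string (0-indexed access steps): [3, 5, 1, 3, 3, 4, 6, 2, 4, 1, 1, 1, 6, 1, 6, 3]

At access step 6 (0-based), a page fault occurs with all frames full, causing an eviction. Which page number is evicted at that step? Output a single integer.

Step 0: ref 3 -> FAULT, frames=[3,-,-,-]
Step 1: ref 5 -> FAULT, frames=[3,5,-,-]
Step 2: ref 1 -> FAULT, frames=[3,5,1,-]
Step 3: ref 3 -> HIT, frames=[3,5,1,-]
Step 4: ref 3 -> HIT, frames=[3,5,1,-]
Step 5: ref 4 -> FAULT, frames=[3,5,1,4]
Step 6: ref 6 -> FAULT, evict 3, frames=[6,5,1,4]
At step 6: evicted page 3

Answer: 3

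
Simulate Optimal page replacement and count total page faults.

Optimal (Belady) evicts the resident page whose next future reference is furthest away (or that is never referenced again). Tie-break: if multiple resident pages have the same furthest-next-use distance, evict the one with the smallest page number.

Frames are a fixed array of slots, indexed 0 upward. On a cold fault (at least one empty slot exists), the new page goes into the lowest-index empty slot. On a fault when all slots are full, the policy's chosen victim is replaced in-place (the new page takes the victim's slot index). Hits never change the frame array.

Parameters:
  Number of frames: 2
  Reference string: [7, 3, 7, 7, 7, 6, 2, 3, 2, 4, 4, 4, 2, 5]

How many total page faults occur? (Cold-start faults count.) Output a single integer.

Answer: 6

Derivation:
Step 0: ref 7 → FAULT, frames=[7,-]
Step 1: ref 3 → FAULT, frames=[7,3]
Step 2: ref 7 → HIT, frames=[7,3]
Step 3: ref 7 → HIT, frames=[7,3]
Step 4: ref 7 → HIT, frames=[7,3]
Step 5: ref 6 → FAULT (evict 7), frames=[6,3]
Step 6: ref 2 → FAULT (evict 6), frames=[2,3]
Step 7: ref 3 → HIT, frames=[2,3]
Step 8: ref 2 → HIT, frames=[2,3]
Step 9: ref 4 → FAULT (evict 3), frames=[2,4]
Step 10: ref 4 → HIT, frames=[2,4]
Step 11: ref 4 → HIT, frames=[2,4]
Step 12: ref 2 → HIT, frames=[2,4]
Step 13: ref 5 → FAULT (evict 2), frames=[5,4]
Total faults: 6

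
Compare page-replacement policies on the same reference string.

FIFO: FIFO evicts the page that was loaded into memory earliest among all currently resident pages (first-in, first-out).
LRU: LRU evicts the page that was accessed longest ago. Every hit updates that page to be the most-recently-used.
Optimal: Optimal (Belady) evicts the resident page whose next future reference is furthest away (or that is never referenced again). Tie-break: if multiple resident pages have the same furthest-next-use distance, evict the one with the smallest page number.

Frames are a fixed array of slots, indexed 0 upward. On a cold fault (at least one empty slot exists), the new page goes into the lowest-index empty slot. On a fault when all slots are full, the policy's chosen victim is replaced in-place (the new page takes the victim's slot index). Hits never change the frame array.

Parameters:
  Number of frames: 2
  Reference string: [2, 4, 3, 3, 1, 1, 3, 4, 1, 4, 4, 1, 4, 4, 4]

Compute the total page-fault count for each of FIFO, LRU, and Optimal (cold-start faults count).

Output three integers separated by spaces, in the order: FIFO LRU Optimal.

Answer: 5 6 5

Derivation:
--- FIFO ---
  step 0: ref 2 -> FAULT, frames=[2,-] (faults so far: 1)
  step 1: ref 4 -> FAULT, frames=[2,4] (faults so far: 2)
  step 2: ref 3 -> FAULT, evict 2, frames=[3,4] (faults so far: 3)
  step 3: ref 3 -> HIT, frames=[3,4] (faults so far: 3)
  step 4: ref 1 -> FAULT, evict 4, frames=[3,1] (faults so far: 4)
  step 5: ref 1 -> HIT, frames=[3,1] (faults so far: 4)
  step 6: ref 3 -> HIT, frames=[3,1] (faults so far: 4)
  step 7: ref 4 -> FAULT, evict 3, frames=[4,1] (faults so far: 5)
  step 8: ref 1 -> HIT, frames=[4,1] (faults so far: 5)
  step 9: ref 4 -> HIT, frames=[4,1] (faults so far: 5)
  step 10: ref 4 -> HIT, frames=[4,1] (faults so far: 5)
  step 11: ref 1 -> HIT, frames=[4,1] (faults so far: 5)
  step 12: ref 4 -> HIT, frames=[4,1] (faults so far: 5)
  step 13: ref 4 -> HIT, frames=[4,1] (faults so far: 5)
  step 14: ref 4 -> HIT, frames=[4,1] (faults so far: 5)
  FIFO total faults: 5
--- LRU ---
  step 0: ref 2 -> FAULT, frames=[2,-] (faults so far: 1)
  step 1: ref 4 -> FAULT, frames=[2,4] (faults so far: 2)
  step 2: ref 3 -> FAULT, evict 2, frames=[3,4] (faults so far: 3)
  step 3: ref 3 -> HIT, frames=[3,4] (faults so far: 3)
  step 4: ref 1 -> FAULT, evict 4, frames=[3,1] (faults so far: 4)
  step 5: ref 1 -> HIT, frames=[3,1] (faults so far: 4)
  step 6: ref 3 -> HIT, frames=[3,1] (faults so far: 4)
  step 7: ref 4 -> FAULT, evict 1, frames=[3,4] (faults so far: 5)
  step 8: ref 1 -> FAULT, evict 3, frames=[1,4] (faults so far: 6)
  step 9: ref 4 -> HIT, frames=[1,4] (faults so far: 6)
  step 10: ref 4 -> HIT, frames=[1,4] (faults so far: 6)
  step 11: ref 1 -> HIT, frames=[1,4] (faults so far: 6)
  step 12: ref 4 -> HIT, frames=[1,4] (faults so far: 6)
  step 13: ref 4 -> HIT, frames=[1,4] (faults so far: 6)
  step 14: ref 4 -> HIT, frames=[1,4] (faults so far: 6)
  LRU total faults: 6
--- Optimal ---
  step 0: ref 2 -> FAULT, frames=[2,-] (faults so far: 1)
  step 1: ref 4 -> FAULT, frames=[2,4] (faults so far: 2)
  step 2: ref 3 -> FAULT, evict 2, frames=[3,4] (faults so far: 3)
  step 3: ref 3 -> HIT, frames=[3,4] (faults so far: 3)
  step 4: ref 1 -> FAULT, evict 4, frames=[3,1] (faults so far: 4)
  step 5: ref 1 -> HIT, frames=[3,1] (faults so far: 4)
  step 6: ref 3 -> HIT, frames=[3,1] (faults so far: 4)
  step 7: ref 4 -> FAULT, evict 3, frames=[4,1] (faults so far: 5)
  step 8: ref 1 -> HIT, frames=[4,1] (faults so far: 5)
  step 9: ref 4 -> HIT, frames=[4,1] (faults so far: 5)
  step 10: ref 4 -> HIT, frames=[4,1] (faults so far: 5)
  step 11: ref 1 -> HIT, frames=[4,1] (faults so far: 5)
  step 12: ref 4 -> HIT, frames=[4,1] (faults so far: 5)
  step 13: ref 4 -> HIT, frames=[4,1] (faults so far: 5)
  step 14: ref 4 -> HIT, frames=[4,1] (faults so far: 5)
  Optimal total faults: 5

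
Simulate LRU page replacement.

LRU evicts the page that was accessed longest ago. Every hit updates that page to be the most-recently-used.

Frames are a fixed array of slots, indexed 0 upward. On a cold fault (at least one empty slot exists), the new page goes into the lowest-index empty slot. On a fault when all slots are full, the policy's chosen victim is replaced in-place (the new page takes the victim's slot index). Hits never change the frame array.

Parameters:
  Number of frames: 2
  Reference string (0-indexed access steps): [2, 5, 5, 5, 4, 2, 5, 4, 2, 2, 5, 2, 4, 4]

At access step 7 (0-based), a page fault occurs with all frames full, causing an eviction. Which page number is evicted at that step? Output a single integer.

Step 0: ref 2 -> FAULT, frames=[2,-]
Step 1: ref 5 -> FAULT, frames=[2,5]
Step 2: ref 5 -> HIT, frames=[2,5]
Step 3: ref 5 -> HIT, frames=[2,5]
Step 4: ref 4 -> FAULT, evict 2, frames=[4,5]
Step 5: ref 2 -> FAULT, evict 5, frames=[4,2]
Step 6: ref 5 -> FAULT, evict 4, frames=[5,2]
Step 7: ref 4 -> FAULT, evict 2, frames=[5,4]
At step 7: evicted page 2

Answer: 2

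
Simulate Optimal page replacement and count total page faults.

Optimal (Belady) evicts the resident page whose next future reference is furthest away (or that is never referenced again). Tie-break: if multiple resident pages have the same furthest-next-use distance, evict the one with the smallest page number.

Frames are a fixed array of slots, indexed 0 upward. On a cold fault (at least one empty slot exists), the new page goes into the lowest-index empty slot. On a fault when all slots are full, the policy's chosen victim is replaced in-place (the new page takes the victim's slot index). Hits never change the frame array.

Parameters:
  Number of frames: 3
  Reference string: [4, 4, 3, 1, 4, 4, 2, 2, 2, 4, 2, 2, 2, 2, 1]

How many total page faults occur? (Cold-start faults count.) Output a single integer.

Answer: 4

Derivation:
Step 0: ref 4 → FAULT, frames=[4,-,-]
Step 1: ref 4 → HIT, frames=[4,-,-]
Step 2: ref 3 → FAULT, frames=[4,3,-]
Step 3: ref 1 → FAULT, frames=[4,3,1]
Step 4: ref 4 → HIT, frames=[4,3,1]
Step 5: ref 4 → HIT, frames=[4,3,1]
Step 6: ref 2 → FAULT (evict 3), frames=[4,2,1]
Step 7: ref 2 → HIT, frames=[4,2,1]
Step 8: ref 2 → HIT, frames=[4,2,1]
Step 9: ref 4 → HIT, frames=[4,2,1]
Step 10: ref 2 → HIT, frames=[4,2,1]
Step 11: ref 2 → HIT, frames=[4,2,1]
Step 12: ref 2 → HIT, frames=[4,2,1]
Step 13: ref 2 → HIT, frames=[4,2,1]
Step 14: ref 1 → HIT, frames=[4,2,1]
Total faults: 4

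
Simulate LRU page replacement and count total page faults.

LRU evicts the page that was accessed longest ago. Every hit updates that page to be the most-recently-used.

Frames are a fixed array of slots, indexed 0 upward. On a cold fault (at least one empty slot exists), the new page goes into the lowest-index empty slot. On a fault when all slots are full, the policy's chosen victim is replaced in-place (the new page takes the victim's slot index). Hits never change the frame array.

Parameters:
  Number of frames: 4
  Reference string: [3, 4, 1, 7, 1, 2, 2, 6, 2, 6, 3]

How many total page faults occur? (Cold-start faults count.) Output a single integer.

Step 0: ref 3 → FAULT, frames=[3,-,-,-]
Step 1: ref 4 → FAULT, frames=[3,4,-,-]
Step 2: ref 1 → FAULT, frames=[3,4,1,-]
Step 3: ref 7 → FAULT, frames=[3,4,1,7]
Step 4: ref 1 → HIT, frames=[3,4,1,7]
Step 5: ref 2 → FAULT (evict 3), frames=[2,4,1,7]
Step 6: ref 2 → HIT, frames=[2,4,1,7]
Step 7: ref 6 → FAULT (evict 4), frames=[2,6,1,7]
Step 8: ref 2 → HIT, frames=[2,6,1,7]
Step 9: ref 6 → HIT, frames=[2,6,1,7]
Step 10: ref 3 → FAULT (evict 7), frames=[2,6,1,3]
Total faults: 7

Answer: 7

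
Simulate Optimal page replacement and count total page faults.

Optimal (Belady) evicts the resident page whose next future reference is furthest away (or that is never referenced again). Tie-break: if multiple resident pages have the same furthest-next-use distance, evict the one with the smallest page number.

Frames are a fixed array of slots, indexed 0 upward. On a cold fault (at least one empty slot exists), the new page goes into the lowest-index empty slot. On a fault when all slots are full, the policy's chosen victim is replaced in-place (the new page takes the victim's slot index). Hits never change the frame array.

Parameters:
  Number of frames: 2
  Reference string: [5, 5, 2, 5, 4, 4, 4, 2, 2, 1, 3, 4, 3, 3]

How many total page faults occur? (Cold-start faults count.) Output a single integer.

Step 0: ref 5 → FAULT, frames=[5,-]
Step 1: ref 5 → HIT, frames=[5,-]
Step 2: ref 2 → FAULT, frames=[5,2]
Step 3: ref 5 → HIT, frames=[5,2]
Step 4: ref 4 → FAULT (evict 5), frames=[4,2]
Step 5: ref 4 → HIT, frames=[4,2]
Step 6: ref 4 → HIT, frames=[4,2]
Step 7: ref 2 → HIT, frames=[4,2]
Step 8: ref 2 → HIT, frames=[4,2]
Step 9: ref 1 → FAULT (evict 2), frames=[4,1]
Step 10: ref 3 → FAULT (evict 1), frames=[4,3]
Step 11: ref 4 → HIT, frames=[4,3]
Step 12: ref 3 → HIT, frames=[4,3]
Step 13: ref 3 → HIT, frames=[4,3]
Total faults: 5

Answer: 5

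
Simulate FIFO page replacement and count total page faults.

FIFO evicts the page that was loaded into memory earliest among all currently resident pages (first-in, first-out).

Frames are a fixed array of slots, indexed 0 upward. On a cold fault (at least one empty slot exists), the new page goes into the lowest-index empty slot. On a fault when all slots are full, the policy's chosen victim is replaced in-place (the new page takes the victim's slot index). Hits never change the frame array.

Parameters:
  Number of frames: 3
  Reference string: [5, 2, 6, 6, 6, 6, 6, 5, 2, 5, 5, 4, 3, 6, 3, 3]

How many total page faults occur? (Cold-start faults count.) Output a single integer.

Answer: 5

Derivation:
Step 0: ref 5 → FAULT, frames=[5,-,-]
Step 1: ref 2 → FAULT, frames=[5,2,-]
Step 2: ref 6 → FAULT, frames=[5,2,6]
Step 3: ref 6 → HIT, frames=[5,2,6]
Step 4: ref 6 → HIT, frames=[5,2,6]
Step 5: ref 6 → HIT, frames=[5,2,6]
Step 6: ref 6 → HIT, frames=[5,2,6]
Step 7: ref 5 → HIT, frames=[5,2,6]
Step 8: ref 2 → HIT, frames=[5,2,6]
Step 9: ref 5 → HIT, frames=[5,2,6]
Step 10: ref 5 → HIT, frames=[5,2,6]
Step 11: ref 4 → FAULT (evict 5), frames=[4,2,6]
Step 12: ref 3 → FAULT (evict 2), frames=[4,3,6]
Step 13: ref 6 → HIT, frames=[4,3,6]
Step 14: ref 3 → HIT, frames=[4,3,6]
Step 15: ref 3 → HIT, frames=[4,3,6]
Total faults: 5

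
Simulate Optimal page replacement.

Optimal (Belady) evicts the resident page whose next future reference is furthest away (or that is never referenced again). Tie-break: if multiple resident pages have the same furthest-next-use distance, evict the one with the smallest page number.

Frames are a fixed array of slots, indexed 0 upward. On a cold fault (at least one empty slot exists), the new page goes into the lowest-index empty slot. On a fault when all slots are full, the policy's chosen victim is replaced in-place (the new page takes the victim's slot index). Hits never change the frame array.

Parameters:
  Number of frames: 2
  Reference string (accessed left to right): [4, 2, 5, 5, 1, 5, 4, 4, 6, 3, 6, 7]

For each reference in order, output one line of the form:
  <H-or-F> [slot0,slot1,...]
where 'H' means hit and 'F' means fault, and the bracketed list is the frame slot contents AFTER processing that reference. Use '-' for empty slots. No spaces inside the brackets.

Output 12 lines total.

F [4,-]
F [4,2]
F [4,5]
H [4,5]
F [1,5]
H [1,5]
F [4,5]
H [4,5]
F [6,5]
F [6,3]
H [6,3]
F [6,7]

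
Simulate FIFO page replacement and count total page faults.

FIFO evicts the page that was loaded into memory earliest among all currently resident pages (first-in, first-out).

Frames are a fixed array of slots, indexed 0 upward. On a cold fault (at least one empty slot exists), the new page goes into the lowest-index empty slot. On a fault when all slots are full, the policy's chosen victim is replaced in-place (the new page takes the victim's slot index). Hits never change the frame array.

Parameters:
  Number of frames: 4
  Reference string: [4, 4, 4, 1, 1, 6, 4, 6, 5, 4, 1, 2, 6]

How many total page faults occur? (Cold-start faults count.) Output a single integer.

Answer: 5

Derivation:
Step 0: ref 4 → FAULT, frames=[4,-,-,-]
Step 1: ref 4 → HIT, frames=[4,-,-,-]
Step 2: ref 4 → HIT, frames=[4,-,-,-]
Step 3: ref 1 → FAULT, frames=[4,1,-,-]
Step 4: ref 1 → HIT, frames=[4,1,-,-]
Step 5: ref 6 → FAULT, frames=[4,1,6,-]
Step 6: ref 4 → HIT, frames=[4,1,6,-]
Step 7: ref 6 → HIT, frames=[4,1,6,-]
Step 8: ref 5 → FAULT, frames=[4,1,6,5]
Step 9: ref 4 → HIT, frames=[4,1,6,5]
Step 10: ref 1 → HIT, frames=[4,1,6,5]
Step 11: ref 2 → FAULT (evict 4), frames=[2,1,6,5]
Step 12: ref 6 → HIT, frames=[2,1,6,5]
Total faults: 5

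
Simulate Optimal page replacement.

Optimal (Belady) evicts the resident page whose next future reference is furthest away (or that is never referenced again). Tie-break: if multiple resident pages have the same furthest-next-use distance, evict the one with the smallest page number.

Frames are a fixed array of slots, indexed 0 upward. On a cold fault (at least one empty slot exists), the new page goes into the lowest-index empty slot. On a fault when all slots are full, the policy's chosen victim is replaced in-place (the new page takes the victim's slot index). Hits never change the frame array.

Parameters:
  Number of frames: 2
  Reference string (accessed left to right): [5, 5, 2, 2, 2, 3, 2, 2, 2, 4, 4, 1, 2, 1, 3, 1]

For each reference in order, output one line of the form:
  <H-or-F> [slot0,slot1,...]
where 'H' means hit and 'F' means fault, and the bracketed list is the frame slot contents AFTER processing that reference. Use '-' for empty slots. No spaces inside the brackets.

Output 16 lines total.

F [5,-]
H [5,-]
F [5,2]
H [5,2]
H [5,2]
F [3,2]
H [3,2]
H [3,2]
H [3,2]
F [4,2]
H [4,2]
F [1,2]
H [1,2]
H [1,2]
F [1,3]
H [1,3]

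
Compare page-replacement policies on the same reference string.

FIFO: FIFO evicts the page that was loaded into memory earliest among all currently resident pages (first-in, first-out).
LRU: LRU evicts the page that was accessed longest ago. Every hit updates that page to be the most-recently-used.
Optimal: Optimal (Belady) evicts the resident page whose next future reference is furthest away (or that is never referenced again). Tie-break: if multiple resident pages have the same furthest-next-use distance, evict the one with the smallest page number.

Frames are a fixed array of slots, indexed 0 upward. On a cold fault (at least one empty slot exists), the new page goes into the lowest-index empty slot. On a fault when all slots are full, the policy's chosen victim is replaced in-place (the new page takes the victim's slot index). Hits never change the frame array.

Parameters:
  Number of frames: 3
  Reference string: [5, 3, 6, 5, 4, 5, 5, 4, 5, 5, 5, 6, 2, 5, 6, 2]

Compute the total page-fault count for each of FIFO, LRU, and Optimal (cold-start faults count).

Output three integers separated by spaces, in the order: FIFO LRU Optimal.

--- FIFO ---
  step 0: ref 5 -> FAULT, frames=[5,-,-] (faults so far: 1)
  step 1: ref 3 -> FAULT, frames=[5,3,-] (faults so far: 2)
  step 2: ref 6 -> FAULT, frames=[5,3,6] (faults so far: 3)
  step 3: ref 5 -> HIT, frames=[5,3,6] (faults so far: 3)
  step 4: ref 4 -> FAULT, evict 5, frames=[4,3,6] (faults so far: 4)
  step 5: ref 5 -> FAULT, evict 3, frames=[4,5,6] (faults so far: 5)
  step 6: ref 5 -> HIT, frames=[4,5,6] (faults so far: 5)
  step 7: ref 4 -> HIT, frames=[4,5,6] (faults so far: 5)
  step 8: ref 5 -> HIT, frames=[4,5,6] (faults so far: 5)
  step 9: ref 5 -> HIT, frames=[4,5,6] (faults so far: 5)
  step 10: ref 5 -> HIT, frames=[4,5,6] (faults so far: 5)
  step 11: ref 6 -> HIT, frames=[4,5,6] (faults so far: 5)
  step 12: ref 2 -> FAULT, evict 6, frames=[4,5,2] (faults so far: 6)
  step 13: ref 5 -> HIT, frames=[4,5,2] (faults so far: 6)
  step 14: ref 6 -> FAULT, evict 4, frames=[6,5,2] (faults so far: 7)
  step 15: ref 2 -> HIT, frames=[6,5,2] (faults so far: 7)
  FIFO total faults: 7
--- LRU ---
  step 0: ref 5 -> FAULT, frames=[5,-,-] (faults so far: 1)
  step 1: ref 3 -> FAULT, frames=[5,3,-] (faults so far: 2)
  step 2: ref 6 -> FAULT, frames=[5,3,6] (faults so far: 3)
  step 3: ref 5 -> HIT, frames=[5,3,6] (faults so far: 3)
  step 4: ref 4 -> FAULT, evict 3, frames=[5,4,6] (faults so far: 4)
  step 5: ref 5 -> HIT, frames=[5,4,6] (faults so far: 4)
  step 6: ref 5 -> HIT, frames=[5,4,6] (faults so far: 4)
  step 7: ref 4 -> HIT, frames=[5,4,6] (faults so far: 4)
  step 8: ref 5 -> HIT, frames=[5,4,6] (faults so far: 4)
  step 9: ref 5 -> HIT, frames=[5,4,6] (faults so far: 4)
  step 10: ref 5 -> HIT, frames=[5,4,6] (faults so far: 4)
  step 11: ref 6 -> HIT, frames=[5,4,6] (faults so far: 4)
  step 12: ref 2 -> FAULT, evict 4, frames=[5,2,6] (faults so far: 5)
  step 13: ref 5 -> HIT, frames=[5,2,6] (faults so far: 5)
  step 14: ref 6 -> HIT, frames=[5,2,6] (faults so far: 5)
  step 15: ref 2 -> HIT, frames=[5,2,6] (faults so far: 5)
  LRU total faults: 5
--- Optimal ---
  step 0: ref 5 -> FAULT, frames=[5,-,-] (faults so far: 1)
  step 1: ref 3 -> FAULT, frames=[5,3,-] (faults so far: 2)
  step 2: ref 6 -> FAULT, frames=[5,3,6] (faults so far: 3)
  step 3: ref 5 -> HIT, frames=[5,3,6] (faults so far: 3)
  step 4: ref 4 -> FAULT, evict 3, frames=[5,4,6] (faults so far: 4)
  step 5: ref 5 -> HIT, frames=[5,4,6] (faults so far: 4)
  step 6: ref 5 -> HIT, frames=[5,4,6] (faults so far: 4)
  step 7: ref 4 -> HIT, frames=[5,4,6] (faults so far: 4)
  step 8: ref 5 -> HIT, frames=[5,4,6] (faults so far: 4)
  step 9: ref 5 -> HIT, frames=[5,4,6] (faults so far: 4)
  step 10: ref 5 -> HIT, frames=[5,4,6] (faults so far: 4)
  step 11: ref 6 -> HIT, frames=[5,4,6] (faults so far: 4)
  step 12: ref 2 -> FAULT, evict 4, frames=[5,2,6] (faults so far: 5)
  step 13: ref 5 -> HIT, frames=[5,2,6] (faults so far: 5)
  step 14: ref 6 -> HIT, frames=[5,2,6] (faults so far: 5)
  step 15: ref 2 -> HIT, frames=[5,2,6] (faults so far: 5)
  Optimal total faults: 5

Answer: 7 5 5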